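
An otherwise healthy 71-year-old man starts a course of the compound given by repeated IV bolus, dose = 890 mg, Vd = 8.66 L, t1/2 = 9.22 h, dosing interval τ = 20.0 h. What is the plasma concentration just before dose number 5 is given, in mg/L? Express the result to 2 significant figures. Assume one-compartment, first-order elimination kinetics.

29 mg/L

C₀ per dose = Dose / Vd = 890 / 8.66 = 102.8 mg/L
k = ln2 / t½ = 0.693147 / 9.22 = 0.07518 h⁻¹
Fraction remaining after one interval: r = e^(−kτ) = e^(−0.07518 × 20.0) = 0.2223
Before dose 5, 4 doses have been given (aged 1τ, 2τ, 3τ, 4τ).
C_trough = C₀ × (r + r² + … + r^4) = C₀ × r(1−r^4)/(1−r)
        = 102.8 × 0.2223 × (1 − 0.002442) / (1 − 0.2223) = 29.31 mg/L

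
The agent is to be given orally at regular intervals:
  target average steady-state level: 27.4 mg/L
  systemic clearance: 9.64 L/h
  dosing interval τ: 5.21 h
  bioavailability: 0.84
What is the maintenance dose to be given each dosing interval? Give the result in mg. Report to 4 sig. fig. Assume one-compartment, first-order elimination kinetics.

1638 mg

At steady state, F × (Dose/τ) = Css × CL.
Dose = Css × CL × τ / F = 27.4 × 9.640 × 5.21 / 0.84 = 1638 mg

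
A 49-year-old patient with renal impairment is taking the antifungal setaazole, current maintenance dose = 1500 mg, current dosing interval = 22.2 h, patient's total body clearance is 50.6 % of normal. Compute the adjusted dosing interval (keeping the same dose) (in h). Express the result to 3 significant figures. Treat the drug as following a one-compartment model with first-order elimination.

43.9 h

To keep the same average steady-state level, dosing rate must scale with clearance.
CL ratio = 50.6 / 100 = 0.5060
New interval (same dose) = 22.2 / 0.5060 = 43.87 h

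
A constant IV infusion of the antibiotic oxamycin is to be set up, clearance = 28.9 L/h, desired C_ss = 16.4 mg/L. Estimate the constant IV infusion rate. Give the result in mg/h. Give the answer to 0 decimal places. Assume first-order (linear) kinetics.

474 mg/h

At steady state, infusion rate R₀ = Css × CL = 16.4 × 28.90 = 474.0 mg/h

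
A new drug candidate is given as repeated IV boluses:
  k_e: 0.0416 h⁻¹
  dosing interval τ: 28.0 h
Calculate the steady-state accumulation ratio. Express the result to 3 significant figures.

1.45

e^(−kτ) = e^(−0.04160 × 28.0) = 0.3120
Accumulation ratio R = 1 / (1 − e^(−kτ)) = 1 / (1 − 0.3120) = 1.453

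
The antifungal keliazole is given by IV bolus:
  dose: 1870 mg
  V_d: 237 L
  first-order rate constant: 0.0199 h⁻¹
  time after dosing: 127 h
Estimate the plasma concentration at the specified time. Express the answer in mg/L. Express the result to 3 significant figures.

C₀ = Dose / Vd = 1870 / 237 = 7.890 mg/L
C = C₀ · e^(−k·t) = 7.890 × e^(−0.01990 × 127)
  = 7.890 × 0.07987 = 0.6302 mg/L

0.630 mg/L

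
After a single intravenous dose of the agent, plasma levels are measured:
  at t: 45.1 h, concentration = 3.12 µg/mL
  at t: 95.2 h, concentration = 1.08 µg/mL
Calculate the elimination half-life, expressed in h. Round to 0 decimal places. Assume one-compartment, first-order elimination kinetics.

k = ln(C₁/C₂) / (t₂ − t₁) = ln(3.12/1.08) / (95.2 − 45.1)
  = 1.061 / 50.10 = 0.02118 h⁻¹
t½ = ln2 / k = 0.693147 / 0.02118 = 32.73 h

33 h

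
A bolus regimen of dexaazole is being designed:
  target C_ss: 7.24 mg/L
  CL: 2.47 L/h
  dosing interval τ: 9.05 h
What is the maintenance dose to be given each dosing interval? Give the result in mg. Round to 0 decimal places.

162 mg

At steady state, Dose/τ = Css × CL.
Dose = Css × CL × τ = 7.24 × 2.470 × 9.05 = 161.8 mg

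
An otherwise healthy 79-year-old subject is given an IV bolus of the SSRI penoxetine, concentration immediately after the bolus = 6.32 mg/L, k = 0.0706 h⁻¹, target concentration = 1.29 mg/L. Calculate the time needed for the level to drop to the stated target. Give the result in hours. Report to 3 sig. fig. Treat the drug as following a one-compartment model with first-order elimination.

22.5 h

t = ln(C₀ / C) / k = ln(6.320 / 1.29) / 0.07060
  = ln(4.899) / 0.07060 = 1.589 / 0.07060 = 22.51 h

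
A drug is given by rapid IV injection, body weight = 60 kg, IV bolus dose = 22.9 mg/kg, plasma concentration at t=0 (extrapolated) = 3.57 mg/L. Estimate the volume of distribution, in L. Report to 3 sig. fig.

385 L

Dose = 22.9 × 60 = 1374 mg
Vd = Dose / C₀ = 1374 / 3.57 = 384.9 L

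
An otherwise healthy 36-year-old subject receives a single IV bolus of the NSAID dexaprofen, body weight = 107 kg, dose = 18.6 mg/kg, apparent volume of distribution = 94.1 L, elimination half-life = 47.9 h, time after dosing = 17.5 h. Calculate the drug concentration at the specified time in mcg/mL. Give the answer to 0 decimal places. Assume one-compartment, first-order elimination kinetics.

16 mcg/mL

Total dose = 18.6 × 107 = 1990 mg
C₀ = Dose / Vd = 1990 / 94.1 = 21.15 mg/L
k = ln2 / t½ = 0.693147 / 47.9 = 0.01447 h⁻¹
C = C₀ · e^(−k·t) = 21.15 × e^(−0.01447 × 17.5)
  = 21.15 × 0.7763 = 16.42 mg/L
(16.42 mg/L = 16.42 mcg/mL)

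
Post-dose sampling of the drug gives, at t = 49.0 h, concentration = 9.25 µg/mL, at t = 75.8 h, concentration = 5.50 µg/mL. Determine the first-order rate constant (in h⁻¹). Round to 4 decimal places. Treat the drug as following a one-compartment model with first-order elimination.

0.0194 h⁻¹

k = ln(C₁/C₂) / (t₂ − t₁) = ln(9.25/5.50) / (75.8 − 49.0)
  = 0.5199 / 26.80 = 0.01940 h⁻¹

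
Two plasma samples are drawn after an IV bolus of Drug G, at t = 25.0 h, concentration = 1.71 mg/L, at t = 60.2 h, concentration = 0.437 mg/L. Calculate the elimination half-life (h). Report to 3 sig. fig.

17.9 h

k = ln(C₁/C₂) / (t₂ − t₁) = ln(1.71/0.437) / (60.2 − 25.0)
  = 1.364 / 35.20 = 0.03875 h⁻¹
t½ = ln2 / k = 0.693147 / 0.03875 = 17.89 h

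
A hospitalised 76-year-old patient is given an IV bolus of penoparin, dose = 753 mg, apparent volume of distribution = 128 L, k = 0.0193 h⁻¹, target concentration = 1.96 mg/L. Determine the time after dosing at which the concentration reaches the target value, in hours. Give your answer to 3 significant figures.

56.9 h

C₀ = Dose / Vd = 753.0 / 128 = 5.883 mg/L
t = ln(C₀ / C) / k = ln(5.883 / 1.96) / 0.01930
  = ln(3.002) / 0.01930 = 1.099 / 0.01930 = 56.94 h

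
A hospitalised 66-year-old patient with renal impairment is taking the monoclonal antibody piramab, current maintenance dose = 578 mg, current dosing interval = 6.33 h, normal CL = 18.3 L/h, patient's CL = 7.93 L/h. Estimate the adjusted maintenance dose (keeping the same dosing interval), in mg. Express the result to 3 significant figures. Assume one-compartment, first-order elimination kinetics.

To keep the same average steady-state level, dosing rate must scale with clearance.
CL ratio = 7.93 / 18.3 = 0.4333
New dose (same interval) = 578 × 0.4333 = 250.4 mg

250 mg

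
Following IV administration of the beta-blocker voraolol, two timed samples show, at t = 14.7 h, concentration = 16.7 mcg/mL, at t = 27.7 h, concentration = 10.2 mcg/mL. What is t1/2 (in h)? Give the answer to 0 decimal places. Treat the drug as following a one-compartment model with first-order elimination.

k = ln(C₁/C₂) / (t₂ − t₁) = ln(16.7/10.2) / (27.7 − 14.7)
  = 0.4930 / 13.00 = 0.03792 h⁻¹
t½ = ln2 / k = 0.693147 / 0.03792 = 18.28 h

18 h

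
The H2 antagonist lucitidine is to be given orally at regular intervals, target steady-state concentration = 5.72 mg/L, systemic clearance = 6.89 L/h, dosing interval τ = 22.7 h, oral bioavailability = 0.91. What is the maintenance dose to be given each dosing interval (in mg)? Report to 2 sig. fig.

980 mg

At steady state, F × (Dose/τ) = Css × CL.
Dose = Css × CL × τ / F = 5.72 × 6.890 × 22.7 / 0.91 = 983.1 mg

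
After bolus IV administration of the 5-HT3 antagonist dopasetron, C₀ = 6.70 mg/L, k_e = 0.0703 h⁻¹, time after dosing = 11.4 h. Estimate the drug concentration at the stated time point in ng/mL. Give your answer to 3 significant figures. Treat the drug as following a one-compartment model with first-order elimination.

C = C₀ · e^(−k·t) = 6.700 × e^(−0.07030 × 11.4)
  = 6.700 × 0.4487 = 3.006 mg/L
Convert: 3.006 mg/L × 1000 = 3006 ng/mL

3010 ng/mL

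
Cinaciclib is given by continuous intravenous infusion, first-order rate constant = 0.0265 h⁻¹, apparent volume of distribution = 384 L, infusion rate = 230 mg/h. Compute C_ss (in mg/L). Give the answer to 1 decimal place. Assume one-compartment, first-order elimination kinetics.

CL = k × Vd = 0.02650 × 384 = 10.18 L/h
At steady state Css = R₀ / CL = 230 / 10.18 = 22.59 mg/L

22.6 mg/L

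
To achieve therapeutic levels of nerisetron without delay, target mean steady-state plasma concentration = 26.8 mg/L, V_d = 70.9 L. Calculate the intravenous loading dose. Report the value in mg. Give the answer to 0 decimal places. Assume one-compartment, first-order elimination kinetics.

LD = Css × Vd = 26.8 × 70.9 = 1900 mg

1900 mg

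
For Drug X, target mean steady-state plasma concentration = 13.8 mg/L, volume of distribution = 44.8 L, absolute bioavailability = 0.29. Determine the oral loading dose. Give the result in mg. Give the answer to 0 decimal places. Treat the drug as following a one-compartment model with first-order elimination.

2132 mg

LD = Css × Vd / F = 13.8 × 44.8 / 0.29 = 2132 mg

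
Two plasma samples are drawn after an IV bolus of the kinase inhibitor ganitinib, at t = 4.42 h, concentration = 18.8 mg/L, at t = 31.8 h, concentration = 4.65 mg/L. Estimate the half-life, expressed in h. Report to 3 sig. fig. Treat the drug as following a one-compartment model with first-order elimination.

k = ln(C₁/C₂) / (t₂ − t₁) = ln(18.8/4.65) / (31.8 − 4.42)
  = 1.397 / 27.38 = 0.05102 h⁻¹
t½ = ln2 / k = 0.693147 / 0.05102 = 13.59 h

13.6 h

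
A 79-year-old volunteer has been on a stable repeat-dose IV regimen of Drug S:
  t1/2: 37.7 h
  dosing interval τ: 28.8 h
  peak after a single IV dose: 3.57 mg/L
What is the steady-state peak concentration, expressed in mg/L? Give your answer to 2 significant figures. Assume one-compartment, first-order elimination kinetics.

8.7 mg/L

k = ln2 / t½ = 0.693147 / 37.7 = 0.01839 h⁻¹
e^(−kτ) = e^(−0.01839 × 28.8) = 0.5888
Accumulation ratio R = 1 / (1 − e^(−kτ)) = 1 / (1 − 0.5888) = 2.432
Steady-state peak = C₀ × R = 3.57 × 2.432 = 8.682 mg/L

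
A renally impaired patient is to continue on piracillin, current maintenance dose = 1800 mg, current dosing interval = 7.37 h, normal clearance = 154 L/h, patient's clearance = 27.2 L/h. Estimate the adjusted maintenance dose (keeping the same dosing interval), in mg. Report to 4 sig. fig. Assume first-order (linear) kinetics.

317.9 mg

To keep the same average steady-state level, dosing rate must scale with clearance.
CL ratio = 27.2 / 154 = 0.1766
New dose (same interval) = 1800 × 0.1766 = 317.9 mg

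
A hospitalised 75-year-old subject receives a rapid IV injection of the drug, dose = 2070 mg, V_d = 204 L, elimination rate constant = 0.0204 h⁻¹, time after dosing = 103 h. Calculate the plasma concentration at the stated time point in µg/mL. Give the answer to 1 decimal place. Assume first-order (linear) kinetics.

1.2 µg/mL

C₀ = Dose / Vd = 2070 / 204 = 10.15 mg/L
C = C₀ · e^(−k·t) = 10.15 × e^(−0.02040 × 103)
  = 10.15 × 0.1223 = 1.241 mg/L
(1.241 mg/L = 1.241 µg/mL)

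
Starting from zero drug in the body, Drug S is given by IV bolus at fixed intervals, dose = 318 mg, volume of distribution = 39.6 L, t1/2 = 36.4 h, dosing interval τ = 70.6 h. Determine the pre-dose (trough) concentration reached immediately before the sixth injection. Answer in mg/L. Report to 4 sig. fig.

2.828 mg/L

C₀ per dose = Dose / Vd = 318 / 39.6 = 8.030 mg/L
k = ln2 / t½ = 0.693147 / 36.4 = 0.01904 h⁻¹
Fraction remaining after one interval: r = e^(−kτ) = e^(−0.01904 × 70.6) = 0.2607
Before dose 6, 5 doses have been given (aged 1τ, 2τ, 3τ, 4τ, 5τ).
C_trough = C₀ × (r + r² + … + r^5) = C₀ × r(1−r^5)/(1−r)
        = 8.030 × 0.2607 × (1 − 0.001204) / (1 − 0.2607) = 2.828 mg/L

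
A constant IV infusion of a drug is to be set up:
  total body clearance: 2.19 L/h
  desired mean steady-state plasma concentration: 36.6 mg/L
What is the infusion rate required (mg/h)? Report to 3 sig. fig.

At steady state, infusion rate R₀ = Css × CL = 36.6 × 2.190 = 80.15 mg/h

80.2 mg/h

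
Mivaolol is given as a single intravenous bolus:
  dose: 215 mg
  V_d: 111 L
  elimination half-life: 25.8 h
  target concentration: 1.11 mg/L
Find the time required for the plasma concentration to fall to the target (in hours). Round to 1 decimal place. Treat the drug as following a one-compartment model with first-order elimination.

C₀ = Dose / Vd = 215.0 / 111 = 1.937 mg/L
k = ln2 / t½ = 0.693147 / 25.8 = 0.02687 h⁻¹
t = ln(C₀ / C) / k = ln(1.937 / 1.11) / 0.02687
  = ln(1.745) / 0.02687 = 0.5568 / 0.02687 = 20.72 h

20.7 h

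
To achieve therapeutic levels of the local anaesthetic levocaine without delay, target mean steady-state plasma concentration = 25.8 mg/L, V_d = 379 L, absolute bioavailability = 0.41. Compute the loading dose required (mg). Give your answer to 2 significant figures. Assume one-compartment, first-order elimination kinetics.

24000 mg

LD = Css × Vd / F = 25.8 × 379 / 0.41 = 23850 mg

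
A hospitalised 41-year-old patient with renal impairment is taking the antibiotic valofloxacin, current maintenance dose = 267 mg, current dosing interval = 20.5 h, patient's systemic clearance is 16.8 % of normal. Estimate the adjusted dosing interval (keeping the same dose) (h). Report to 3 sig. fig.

122 h

To keep the same average steady-state level, dosing rate must scale with clearance.
CL ratio = 16.8 / 100 = 0.1680
New interval (same dose) = 20.5 / 0.1680 = 122.0 h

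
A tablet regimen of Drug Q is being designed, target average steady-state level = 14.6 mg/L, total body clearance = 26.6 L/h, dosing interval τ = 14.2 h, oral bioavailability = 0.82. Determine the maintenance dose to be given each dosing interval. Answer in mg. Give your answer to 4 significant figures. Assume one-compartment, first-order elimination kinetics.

6725 mg

At steady state, F × (Dose/τ) = Css × CL.
Dose = Css × CL × τ / F = 14.6 × 26.60 × 14.2 / 0.82 = 6725 mg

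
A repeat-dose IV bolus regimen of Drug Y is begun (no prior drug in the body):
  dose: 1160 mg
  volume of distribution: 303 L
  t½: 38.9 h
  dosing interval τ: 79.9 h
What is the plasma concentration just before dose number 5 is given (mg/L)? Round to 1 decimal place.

C₀ per dose = Dose / Vd = 1160 / 303 = 3.828 mg/L
k = ln2 / t½ = 0.693147 / 38.9 = 0.01782 h⁻¹
Fraction remaining after one interval: r = e^(−kτ) = e^(−0.01782 × 79.9) = 0.2408
Before dose 5, 4 doses have been given (aged 1τ, 2τ, 3τ, 4τ).
C_trough = C₀ × (r + r² + … + r^4) = C₀ × r(1−r^4)/(1−r)
        = 3.828 × 0.2408 × (1 − 0.003362) / (1 − 0.2408) = 1.210 mg/L

1.2 mg/L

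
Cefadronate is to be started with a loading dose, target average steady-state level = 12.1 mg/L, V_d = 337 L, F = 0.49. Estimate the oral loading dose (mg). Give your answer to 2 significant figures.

LD = Css × Vd / F = 12.1 × 337 / 0.49 = 8322 mg

8300 mg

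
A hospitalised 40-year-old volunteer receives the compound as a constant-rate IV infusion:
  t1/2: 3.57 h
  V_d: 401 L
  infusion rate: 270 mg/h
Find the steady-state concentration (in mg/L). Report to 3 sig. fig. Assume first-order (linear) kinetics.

k = ln2 / t½ = 0.693147 / 3.57 = 0.1942 h⁻¹
CL = k × Vd = 0.1942 × 401 = 77.87 L/h
At steady state Css = R₀ / CL = 270 / 77.87 = 3.467 mg/L

3.47 mg/L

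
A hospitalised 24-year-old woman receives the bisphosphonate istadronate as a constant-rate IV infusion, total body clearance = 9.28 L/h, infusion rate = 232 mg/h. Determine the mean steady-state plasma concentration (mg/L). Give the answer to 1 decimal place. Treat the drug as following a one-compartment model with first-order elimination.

25.0 mg/L

At steady state Css = R₀ / CL = 232 / 9.280 = 25.00 mg/L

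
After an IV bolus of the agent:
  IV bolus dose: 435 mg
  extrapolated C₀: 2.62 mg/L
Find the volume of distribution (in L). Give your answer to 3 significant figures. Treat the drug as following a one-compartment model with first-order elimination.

166 L

Vd = Dose / C₀ = 435.0 / 2.62 = 166.0 L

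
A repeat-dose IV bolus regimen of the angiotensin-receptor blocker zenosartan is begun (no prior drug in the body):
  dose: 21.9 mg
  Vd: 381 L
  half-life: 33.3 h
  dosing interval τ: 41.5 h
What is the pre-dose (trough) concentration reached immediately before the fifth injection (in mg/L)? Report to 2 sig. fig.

0.041 mg/L

C₀ per dose = Dose / Vd = 21.9 / 381 = 0.05748 mg/L
k = ln2 / t½ = 0.693147 / 33.3 = 0.02082 h⁻¹
Fraction remaining after one interval: r = e^(−kτ) = e^(−0.02082 × 41.5) = 0.4215
Before dose 5, 4 doses have been given (aged 1τ, 2τ, 3τ, 4τ).
C_trough = C₀ × (r + r² + … + r^4) = C₀ × r(1−r^4)/(1−r)
        = 0.05748 × 0.4215 × (1 − 0.03156) / (1 − 0.4215) = 0.04056 mg/L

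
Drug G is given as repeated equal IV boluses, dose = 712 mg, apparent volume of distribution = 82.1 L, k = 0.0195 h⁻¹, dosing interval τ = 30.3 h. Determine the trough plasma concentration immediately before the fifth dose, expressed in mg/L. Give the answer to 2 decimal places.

C₀ per dose = Dose / Vd = 712 / 82.1 = 8.672 mg/L
Fraction remaining after one interval: r = e^(−kτ) = e^(−0.01950 × 30.3) = 0.5539
Before dose 5, 4 doses have been given (aged 1τ, 2τ, 3τ, 4τ).
C_trough = C₀ × (r + r² + … + r^4) = C₀ × r(1−r^4)/(1−r)
        = 8.672 × 0.5539 × (1 − 0.09413) / (1 − 0.5539) = 9.754 mg/L

9.75 mg/L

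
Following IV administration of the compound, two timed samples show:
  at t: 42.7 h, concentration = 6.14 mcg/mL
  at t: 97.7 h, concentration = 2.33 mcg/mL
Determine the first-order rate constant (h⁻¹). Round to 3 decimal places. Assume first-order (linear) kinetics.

k = ln(C₁/C₂) / (t₂ − t₁) = ln(6.14/2.33) / (97.7 − 42.7)
  = 0.9690 / 55.00 = 0.01762 h⁻¹

0.018 h⁻¹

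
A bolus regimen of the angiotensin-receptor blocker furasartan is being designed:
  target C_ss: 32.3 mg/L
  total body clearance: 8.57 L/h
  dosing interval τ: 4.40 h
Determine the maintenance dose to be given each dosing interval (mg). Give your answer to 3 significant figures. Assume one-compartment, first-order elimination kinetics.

At steady state, Dose/τ = Css × CL.
Dose = Css × CL × τ = 32.3 × 8.570 × 4.40 = 1218 mg

1220 mg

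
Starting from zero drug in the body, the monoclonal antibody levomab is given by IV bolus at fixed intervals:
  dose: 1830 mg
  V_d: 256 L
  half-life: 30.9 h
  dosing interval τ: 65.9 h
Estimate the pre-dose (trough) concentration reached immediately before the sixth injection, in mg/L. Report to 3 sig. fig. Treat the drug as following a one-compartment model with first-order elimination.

2.11 mg/L

C₀ per dose = Dose / Vd = 1830 / 256 = 7.148 mg/L
k = ln2 / t½ = 0.693147 / 30.9 = 0.02243 h⁻¹
Fraction remaining after one interval: r = e^(−kτ) = e^(−0.02243 × 65.9) = 0.2281
Before dose 6, 5 doses have been given (aged 1τ, 2τ, 3τ, 4τ, 5τ).
C_trough = C₀ × (r + r² + … + r^5) = C₀ × r(1−r^5)/(1−r)
        = 7.148 × 0.2281 × (1 − 0.0006175) / (1 − 0.2281) = 2.111 mg/L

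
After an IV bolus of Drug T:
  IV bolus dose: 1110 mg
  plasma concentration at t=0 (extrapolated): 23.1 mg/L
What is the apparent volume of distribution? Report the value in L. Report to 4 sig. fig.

48.05 L

Vd = Dose / C₀ = 1110 / 23.1 = 48.05 L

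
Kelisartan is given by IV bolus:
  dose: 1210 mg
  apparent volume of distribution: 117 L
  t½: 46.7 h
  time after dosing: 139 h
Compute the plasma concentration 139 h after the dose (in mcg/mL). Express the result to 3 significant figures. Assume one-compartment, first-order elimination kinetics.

C₀ = Dose / Vd = 1210 / 117 = 10.34 mg/L
k = ln2 / t½ = 0.693147 / 46.7 = 0.01484 h⁻¹
C = C₀ · e^(−k·t) = 10.34 × e^(−0.01484 × 139)
  = 10.34 × 0.1271 = 1.314 mg/L
(1.314 mg/L = 1.314 mcg/mL)

1.31 mcg/mL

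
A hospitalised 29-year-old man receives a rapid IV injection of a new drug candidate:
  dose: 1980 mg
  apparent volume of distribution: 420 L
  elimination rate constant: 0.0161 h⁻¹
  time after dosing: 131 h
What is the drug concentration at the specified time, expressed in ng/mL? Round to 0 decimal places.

572 ng/mL

C₀ = Dose / Vd = 1980 / 420 = 4.714 mg/L
C = C₀ · e^(−k·t) = 4.714 × e^(−0.01610 × 131)
  = 4.714 × 0.1213 = 0.5718 mg/L
Convert: 0.5718 mg/L × 1000 = 571.8 ng/mL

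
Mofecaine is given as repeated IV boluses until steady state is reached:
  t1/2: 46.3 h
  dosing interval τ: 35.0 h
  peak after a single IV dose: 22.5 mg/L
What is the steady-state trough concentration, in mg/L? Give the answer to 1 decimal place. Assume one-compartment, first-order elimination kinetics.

k = ln2 / t½ = 0.693147 / 46.3 = 0.01497 h⁻¹
e^(−kτ) = e^(−0.01497 × 35.0) = 0.5922
Accumulation ratio R = 1 / (1 − e^(−kτ)) = 1 / (1 − 0.5922) = 2.452
Steady-state trough = C₀ × R × e^(−kτ) = 22.5 × 2.452 × 0.5922 = 32.67 mg/L

32.7 mg/L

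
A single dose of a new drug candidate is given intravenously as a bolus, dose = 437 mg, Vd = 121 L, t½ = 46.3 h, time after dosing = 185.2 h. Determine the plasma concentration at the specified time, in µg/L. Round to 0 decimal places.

C₀ = Dose / Vd = 437.0 / 121 = 3.612 mg/L
k = ln2 / t½ = 0.693147 / 46.3 = 0.01497 h⁻¹
t / t½ = 185.2 / 46.3 = 4 half-lives
C = C₀ × (1/2)^4 = 3.612 × 0.06250 = 0.2258 mg/L
Convert: 0.2258 mg/L × 1000 = 225.8 µg/L

226 µg/L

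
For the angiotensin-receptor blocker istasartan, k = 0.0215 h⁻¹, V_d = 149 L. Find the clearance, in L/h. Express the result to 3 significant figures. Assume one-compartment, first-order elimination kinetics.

3.20 L/h

CL = k × Vd = 0.0215 × 149 = 3.204 L/h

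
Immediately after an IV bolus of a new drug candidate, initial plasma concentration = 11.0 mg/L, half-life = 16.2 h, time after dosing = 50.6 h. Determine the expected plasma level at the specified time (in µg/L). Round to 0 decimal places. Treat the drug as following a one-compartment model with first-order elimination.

k = ln2 / t½ = 0.693147 / 16.2 = 0.04279 h⁻¹
C = C₀ · e^(−k·t) = 11.00 × e^(−0.04279 × 50.6)
  = 11.00 × 0.1147 = 1.262 mg/L
Convert: 1.262 mg/L × 1000 = 1262 µg/L

1262 µg/L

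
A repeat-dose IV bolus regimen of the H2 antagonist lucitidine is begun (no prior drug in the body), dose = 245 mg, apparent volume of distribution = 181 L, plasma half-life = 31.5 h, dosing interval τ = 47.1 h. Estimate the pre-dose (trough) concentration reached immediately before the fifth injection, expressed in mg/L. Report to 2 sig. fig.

0.73 mg/L

C₀ per dose = Dose / Vd = 245 / 181 = 1.354 mg/L
k = ln2 / t½ = 0.693147 / 31.5 = 0.02200 h⁻¹
Fraction remaining after one interval: r = e^(−kτ) = e^(−0.02200 × 47.1) = 0.3548
Before dose 5, 4 doses have been given (aged 1τ, 2τ, 3τ, 4τ).
C_trough = C₀ × (r + r² + … + r^4) = C₀ × r(1−r^4)/(1−r)
        = 1.354 × 0.3548 × (1 − 0.01585) / (1 − 0.3548) = 0.7328 mg/L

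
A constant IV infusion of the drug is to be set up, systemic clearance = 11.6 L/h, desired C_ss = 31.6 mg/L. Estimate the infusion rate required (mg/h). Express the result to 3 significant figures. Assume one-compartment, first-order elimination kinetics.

367 mg/h

At steady state, infusion rate R₀ = Css × CL = 31.6 × 11.60 = 366.6 mg/h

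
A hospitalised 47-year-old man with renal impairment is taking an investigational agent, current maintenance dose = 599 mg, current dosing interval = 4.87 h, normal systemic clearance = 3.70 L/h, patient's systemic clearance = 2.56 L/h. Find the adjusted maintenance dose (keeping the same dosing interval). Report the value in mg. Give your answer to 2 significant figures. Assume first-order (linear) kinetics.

To keep the same average steady-state level, dosing rate must scale with clearance.
CL ratio = 2.56 / 3.70 = 0.6919
New dose (same interval) = 599 × 0.6919 = 414.4 mg

410 mg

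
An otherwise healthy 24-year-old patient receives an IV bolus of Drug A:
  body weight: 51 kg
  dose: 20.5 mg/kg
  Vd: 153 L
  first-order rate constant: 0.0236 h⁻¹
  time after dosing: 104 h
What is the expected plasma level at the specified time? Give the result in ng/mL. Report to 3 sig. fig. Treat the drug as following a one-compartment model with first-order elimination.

Total dose = 20.5 × 51 = 1046 mg
C₀ = Dose / Vd = 1046 / 153 = 6.837 mg/L
C = C₀ · e^(−k·t) = 6.837 × e^(−0.02360 × 104)
  = 6.837 × 0.08591 = 0.5874 mg/L
Convert: 0.5874 mg/L × 1000 = 587.4 ng/mL

587 ng/mL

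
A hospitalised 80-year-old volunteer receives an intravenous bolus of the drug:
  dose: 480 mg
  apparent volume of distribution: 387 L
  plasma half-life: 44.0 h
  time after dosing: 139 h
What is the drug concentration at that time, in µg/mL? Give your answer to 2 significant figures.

C₀ = Dose / Vd = 480.0 / 387 = 1.240 mg/L
k = ln2 / t½ = 0.693147 / 44.0 = 0.01575 h⁻¹
C = C₀ · e^(−k·t) = 1.240 × e^(−0.01575 × 139)
  = 1.240 × 0.1120 = 0.1389 mg/L
(0.1389 mg/L = 0.1389 µg/mL)

0.14 µg/mL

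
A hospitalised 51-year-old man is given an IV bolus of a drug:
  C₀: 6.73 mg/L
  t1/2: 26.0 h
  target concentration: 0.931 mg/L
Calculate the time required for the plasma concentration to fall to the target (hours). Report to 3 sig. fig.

k = ln2 / t½ = 0.693147 / 26.0 = 0.02666 h⁻¹
t = ln(C₀ / C) / k = ln(6.730 / 0.931) / 0.02666
  = ln(7.229) / 0.02666 = 1.978 / 0.02666 = 74.19 h

74.2 h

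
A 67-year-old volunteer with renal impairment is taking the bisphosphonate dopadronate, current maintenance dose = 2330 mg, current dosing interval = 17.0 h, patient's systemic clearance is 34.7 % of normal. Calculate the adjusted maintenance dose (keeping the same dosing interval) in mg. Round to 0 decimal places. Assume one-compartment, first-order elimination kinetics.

To keep the same average steady-state level, dosing rate must scale with clearance.
CL ratio = 34.7 / 100 = 0.3470
New dose (same interval) = 2330 × 0.3470 = 808.5 mg

809 mg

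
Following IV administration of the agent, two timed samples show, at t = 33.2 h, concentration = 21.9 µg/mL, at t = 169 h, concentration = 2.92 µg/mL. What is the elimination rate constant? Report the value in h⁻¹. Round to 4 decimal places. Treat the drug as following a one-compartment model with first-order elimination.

k = ln(C₁/C₂) / (t₂ − t₁) = ln(21.9/2.92) / (169 − 33.2)
  = 2.015 / 135.8 = 0.01484 h⁻¹

0.0148 h⁻¹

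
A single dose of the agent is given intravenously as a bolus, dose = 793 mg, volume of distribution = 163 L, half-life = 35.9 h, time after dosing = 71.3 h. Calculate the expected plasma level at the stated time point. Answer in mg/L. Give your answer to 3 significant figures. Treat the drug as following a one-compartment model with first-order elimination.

1.23 mg/L

C₀ = Dose / Vd = 793.0 / 163 = 4.865 mg/L
k = ln2 / t½ = 0.693147 / 35.9 = 0.01931 h⁻¹
C = C₀ · e^(−k·t) = 4.865 × e^(−0.01931 × 71.3)
  = 4.865 × 0.2524 = 1.228 mg/L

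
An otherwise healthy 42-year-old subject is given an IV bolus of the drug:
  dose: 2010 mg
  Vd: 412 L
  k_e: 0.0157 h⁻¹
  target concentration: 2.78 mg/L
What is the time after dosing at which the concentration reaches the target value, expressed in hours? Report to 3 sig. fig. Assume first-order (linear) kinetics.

C₀ = Dose / Vd = 2010 / 412 = 4.879 mg/L
t = ln(C₀ / C) / k = ln(4.879 / 2.78) / 0.01570
  = ln(1.755) / 0.01570 = 0.5625 / 0.01570 = 35.83 h

35.8 h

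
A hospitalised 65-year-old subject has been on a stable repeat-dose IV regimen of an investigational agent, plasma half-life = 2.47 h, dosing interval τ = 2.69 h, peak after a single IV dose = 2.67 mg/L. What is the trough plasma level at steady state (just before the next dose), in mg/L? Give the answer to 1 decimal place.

k = ln2 / t½ = 0.693147 / 2.47 = 0.2806 h⁻¹
e^(−kτ) = e^(−0.2806 × 2.69) = 0.4701
Accumulation ratio R = 1 / (1 − e^(−kτ)) = 1 / (1 − 0.4701) = 1.887
Steady-state trough = C₀ × R × e^(−kτ) = 2.67 × 1.887 × 0.4701 = 2.369 mg/L

2.4 mg/L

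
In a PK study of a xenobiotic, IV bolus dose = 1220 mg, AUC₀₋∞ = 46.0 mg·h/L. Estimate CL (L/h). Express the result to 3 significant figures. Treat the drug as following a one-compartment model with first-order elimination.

26.5 L/h

CL = Dose / AUC = 1220 / 46.0 = 26.52 L/h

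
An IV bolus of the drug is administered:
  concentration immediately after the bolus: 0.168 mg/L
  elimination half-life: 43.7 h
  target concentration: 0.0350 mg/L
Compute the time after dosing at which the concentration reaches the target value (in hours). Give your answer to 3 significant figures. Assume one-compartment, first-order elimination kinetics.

k = ln2 / t½ = 0.693147 / 43.7 = 0.01586 h⁻¹
t = ln(C₀ / C) / k = ln(0.1680 / 0.0350) / 0.01586
  = ln(4.800) / 0.01586 = 1.569 / 0.01586 = 98.93 h

98.9 h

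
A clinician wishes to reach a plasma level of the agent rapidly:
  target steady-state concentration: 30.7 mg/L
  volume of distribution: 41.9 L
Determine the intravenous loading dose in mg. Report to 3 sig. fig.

1290 mg

LD = Css × Vd = 30.7 × 41.9 = 1286 mg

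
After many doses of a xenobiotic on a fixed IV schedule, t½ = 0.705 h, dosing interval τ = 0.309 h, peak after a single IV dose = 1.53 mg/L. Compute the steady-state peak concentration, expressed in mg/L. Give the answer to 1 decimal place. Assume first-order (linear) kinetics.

k = ln2 / t½ = 0.693147 / 0.705 = 0.9832 h⁻¹
e^(−kτ) = e^(−0.9832 × 0.309) = 0.7380
Accumulation ratio R = 1 / (1 − e^(−kτ)) = 1 / (1 − 0.7380) = 3.817
Steady-state peak = C₀ × R = 1.53 × 3.817 = 5.840 mg/L

5.8 mg/L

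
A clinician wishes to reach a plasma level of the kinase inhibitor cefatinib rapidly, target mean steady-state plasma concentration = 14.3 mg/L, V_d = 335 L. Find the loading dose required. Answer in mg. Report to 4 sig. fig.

LD = Css × Vd = 14.3 × 335 = 4791 mg

4791 mg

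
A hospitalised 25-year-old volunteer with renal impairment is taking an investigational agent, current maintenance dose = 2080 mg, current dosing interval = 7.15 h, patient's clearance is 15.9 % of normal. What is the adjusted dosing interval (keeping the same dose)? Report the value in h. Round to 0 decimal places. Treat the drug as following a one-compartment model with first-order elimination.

To keep the same average steady-state level, dosing rate must scale with clearance.
CL ratio = 15.9 / 100 = 0.1590
New interval (same dose) = 7.15 / 0.1590 = 44.97 h

45 h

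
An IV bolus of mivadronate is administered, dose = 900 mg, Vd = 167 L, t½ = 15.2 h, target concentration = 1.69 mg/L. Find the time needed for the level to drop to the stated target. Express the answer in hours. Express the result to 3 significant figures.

25.4 h

C₀ = Dose / Vd = 900.0 / 167 = 5.389 mg/L
k = ln2 / t½ = 0.693147 / 15.2 = 0.04560 h⁻¹
t = ln(C₀ / C) / k = ln(5.389 / 1.69) / 0.04560
  = ln(3.189) / 0.04560 = 1.160 / 0.04560 = 25.44 h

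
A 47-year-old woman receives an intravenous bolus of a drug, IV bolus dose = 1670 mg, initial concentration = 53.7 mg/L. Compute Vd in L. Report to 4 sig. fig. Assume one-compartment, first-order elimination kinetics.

Vd = Dose / C₀ = 1670 / 53.7 = 31.10 L

31.10 L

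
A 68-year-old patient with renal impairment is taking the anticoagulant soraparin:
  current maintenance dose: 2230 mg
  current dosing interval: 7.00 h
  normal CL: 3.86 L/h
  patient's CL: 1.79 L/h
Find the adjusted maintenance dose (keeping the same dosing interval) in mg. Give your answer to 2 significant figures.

To keep the same average steady-state level, dosing rate must scale with clearance.
CL ratio = 1.79 / 3.86 = 0.4637
New dose (same interval) = 2230 × 0.4637 = 1034 mg

1000 mg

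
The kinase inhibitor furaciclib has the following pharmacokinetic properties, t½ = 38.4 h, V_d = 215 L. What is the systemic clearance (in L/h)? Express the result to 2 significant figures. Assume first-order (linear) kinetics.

3.9 L/h

k = ln2 / t½ = 0.693147 / 38.4 = 0.01805 h⁻¹
CL = k × Vd = 0.01805 × 215 = 3.881 L/h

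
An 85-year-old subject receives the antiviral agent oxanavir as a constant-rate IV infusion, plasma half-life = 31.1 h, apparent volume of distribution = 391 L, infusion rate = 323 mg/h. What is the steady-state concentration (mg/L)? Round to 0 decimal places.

37 mg/L

k = ln2 / t½ = 0.693147 / 31.1 = 0.02229 h⁻¹
CL = k × Vd = 0.02229 × 391 = 8.715 L/h
At steady state Css = R₀ / CL = 323 / 8.715 = 37.06 mg/L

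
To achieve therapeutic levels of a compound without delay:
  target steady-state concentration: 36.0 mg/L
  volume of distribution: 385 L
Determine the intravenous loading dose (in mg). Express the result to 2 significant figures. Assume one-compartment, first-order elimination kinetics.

14000 mg

LD = Css × Vd = 36.0 × 385 = 13860 mg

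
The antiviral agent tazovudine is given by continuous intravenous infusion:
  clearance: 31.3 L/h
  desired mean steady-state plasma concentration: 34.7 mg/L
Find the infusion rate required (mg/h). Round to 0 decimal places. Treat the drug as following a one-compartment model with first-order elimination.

1086 mg/h

At steady state, infusion rate R₀ = Css × CL = 34.7 × 31.30 = 1086 mg/h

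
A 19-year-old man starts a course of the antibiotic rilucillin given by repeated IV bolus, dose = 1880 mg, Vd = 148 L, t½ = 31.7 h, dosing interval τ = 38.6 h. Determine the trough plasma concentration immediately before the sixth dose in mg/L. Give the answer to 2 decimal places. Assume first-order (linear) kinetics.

9.44 mg/L

C₀ per dose = Dose / Vd = 1880 / 148 = 12.70 mg/L
k = ln2 / t½ = 0.693147 / 31.7 = 0.02187 h⁻¹
Fraction remaining after one interval: r = e^(−kτ) = e^(−0.02187 × 38.6) = 0.4299
Before dose 6, 5 doses have been given (aged 1τ, 2τ, 3τ, 4τ, 5τ).
C_trough = C₀ × (r + r² + … + r^5) = C₀ × r(1−r^5)/(1−r)
        = 12.70 × 0.4299 × (1 − 0.01468) / (1 − 0.4299) = 9.436 mg/L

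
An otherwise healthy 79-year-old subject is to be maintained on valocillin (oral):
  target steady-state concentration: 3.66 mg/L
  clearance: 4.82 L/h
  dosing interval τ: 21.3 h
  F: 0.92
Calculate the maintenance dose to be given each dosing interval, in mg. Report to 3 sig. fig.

408 mg

At steady state, F × (Dose/τ) = Css × CL.
Dose = Css × CL × τ / F = 3.66 × 4.820 × 21.3 / 0.92 = 408.4 mg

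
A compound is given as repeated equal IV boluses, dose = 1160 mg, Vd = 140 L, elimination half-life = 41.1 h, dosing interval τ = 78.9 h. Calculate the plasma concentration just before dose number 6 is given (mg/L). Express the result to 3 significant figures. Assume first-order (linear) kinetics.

2.97 mg/L

C₀ per dose = Dose / Vd = 1160 / 140 = 8.286 mg/L
k = ln2 / t½ = 0.693147 / 41.1 = 0.01686 h⁻¹
Fraction remaining after one interval: r = e^(−kτ) = e^(−0.01686 × 78.9) = 0.2644
Before dose 6, 5 doses have been given (aged 1τ, 2τ, 3τ, 4τ, 5τ).
C_trough = C₀ × (r + r² + … + r^5) = C₀ × r(1−r^5)/(1−r)
        = 8.286 × 0.2644 × (1 − 0.001292) / (1 − 0.2644) = 2.974 mg/L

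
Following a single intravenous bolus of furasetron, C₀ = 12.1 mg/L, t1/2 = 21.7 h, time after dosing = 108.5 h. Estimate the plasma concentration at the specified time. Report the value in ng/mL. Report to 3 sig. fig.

378 ng/mL

k = ln2 / t½ = 0.693147 / 21.7 = 0.03194 h⁻¹
t / t½ = 108.5 / 21.7 = 5 half-lives
C = C₀ × (1/2)^5 = 12.10 × 0.03125 = 0.3781 mg/L
Convert: 0.3781 mg/L × 1000 = 378.1 ng/mL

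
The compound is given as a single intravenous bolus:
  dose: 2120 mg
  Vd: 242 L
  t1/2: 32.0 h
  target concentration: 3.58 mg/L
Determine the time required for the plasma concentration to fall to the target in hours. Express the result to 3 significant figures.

C₀ = Dose / Vd = 2120 / 242 = 8.760 mg/L
k = ln2 / t½ = 0.693147 / 32.0 = 0.02166 h⁻¹
t = ln(C₀ / C) / k = ln(8.760 / 3.58) / 0.02166
  = ln(2.447) / 0.02166 = 0.8949 / 0.02166 = 41.32 h

41.3 h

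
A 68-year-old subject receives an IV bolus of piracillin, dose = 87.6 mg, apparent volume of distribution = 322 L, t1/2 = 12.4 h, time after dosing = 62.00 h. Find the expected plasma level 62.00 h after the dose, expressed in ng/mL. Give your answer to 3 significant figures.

C₀ = Dose / Vd = 87.60 / 322 = 0.2720 mg/L
k = ln2 / t½ = 0.693147 / 12.4 = 0.05590 h⁻¹
t / t½ = 62.00 / 12.4 = 5 half-lives
C = C₀ × (1/2)^5 = 0.2720 × 0.03125 = 0.008500 mg/L
Convert: 0.008500 mg/L × 1000 = 8.500 ng/mL

8.50 ng/mL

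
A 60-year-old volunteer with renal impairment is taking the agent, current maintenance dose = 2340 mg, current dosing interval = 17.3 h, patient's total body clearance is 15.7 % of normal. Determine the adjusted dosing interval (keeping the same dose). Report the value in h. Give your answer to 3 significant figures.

110 h

To keep the same average steady-state level, dosing rate must scale with clearance.
CL ratio = 15.7 / 100 = 0.1570
New interval (same dose) = 17.3 / 0.1570 = 110.2 h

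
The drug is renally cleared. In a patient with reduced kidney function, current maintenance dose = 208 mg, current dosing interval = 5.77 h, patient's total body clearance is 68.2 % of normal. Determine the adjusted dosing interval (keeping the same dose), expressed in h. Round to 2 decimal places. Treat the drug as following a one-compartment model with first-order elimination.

8.46 h

To keep the same average steady-state level, dosing rate must scale with clearance.
CL ratio = 68.2 / 100 = 0.6820
New interval (same dose) = 5.77 / 0.6820 = 8.460 h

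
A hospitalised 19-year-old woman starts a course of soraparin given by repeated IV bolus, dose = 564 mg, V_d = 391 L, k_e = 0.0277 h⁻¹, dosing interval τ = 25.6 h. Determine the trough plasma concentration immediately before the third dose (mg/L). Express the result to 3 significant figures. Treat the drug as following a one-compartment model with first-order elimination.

1.06 mg/L

C₀ per dose = Dose / Vd = 564 / 391 = 1.442 mg/L
Fraction remaining after one interval: r = e^(−kτ) = e^(−0.02770 × 25.6) = 0.4921
Before dose 3, 2 doses have been given (aged 1τ, 2τ).
C_trough = C₀ × (r + r²) = 1.442 × (0.4921 + 0.2422) = 1.059 mg/L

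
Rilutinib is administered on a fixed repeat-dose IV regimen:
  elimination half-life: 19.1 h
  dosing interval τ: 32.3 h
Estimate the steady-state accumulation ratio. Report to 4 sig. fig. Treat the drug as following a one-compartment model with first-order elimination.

1.449

k = ln2 / t½ = 0.693147 / 19.1 = 0.03629 h⁻¹
e^(−kτ) = e^(−0.03629 × 32.3) = 0.3097
Accumulation ratio R = 1 / (1 − e^(−kτ)) = 1 / (1 − 0.3097) = 1.449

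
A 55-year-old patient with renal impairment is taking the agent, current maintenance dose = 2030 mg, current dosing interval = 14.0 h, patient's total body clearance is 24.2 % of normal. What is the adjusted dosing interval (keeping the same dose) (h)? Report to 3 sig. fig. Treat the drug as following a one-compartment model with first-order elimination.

57.9 h

To keep the same average steady-state level, dosing rate must scale with clearance.
CL ratio = 24.2 / 100 = 0.2420
New interval (same dose) = 14.0 / 0.2420 = 57.85 h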